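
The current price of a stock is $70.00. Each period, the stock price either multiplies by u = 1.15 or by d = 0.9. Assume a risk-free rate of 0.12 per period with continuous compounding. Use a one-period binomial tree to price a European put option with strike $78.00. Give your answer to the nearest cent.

$1.20

Risk-neutral probability p = (e^0.12 − 0.9)/(1.15 − 0.9) = 0.2275/0.2500 = 0.9100
Terminal stock prices: S_u = 80.5, S_d = 63
Terminal payoffs (K − S): max(-2.5, 0) = 0, max(15, 0) = 15
Node 0 (S = 70): V_0 = e^(−0.12)·[0.9100·0.0000 + 0.0900·15.0000] = 1.1975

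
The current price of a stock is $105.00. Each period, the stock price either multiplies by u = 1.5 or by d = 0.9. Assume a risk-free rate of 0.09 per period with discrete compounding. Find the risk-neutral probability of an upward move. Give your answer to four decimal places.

p = 0.3167

Risk-neutral probability p = (1 + 0.09 − 0.9)/(1.5 − 0.9) = 0.1900/0.6000 = 0.3167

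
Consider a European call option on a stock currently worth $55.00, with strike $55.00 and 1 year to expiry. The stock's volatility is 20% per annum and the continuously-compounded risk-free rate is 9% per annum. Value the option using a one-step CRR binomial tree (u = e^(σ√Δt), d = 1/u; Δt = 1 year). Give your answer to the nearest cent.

$7.61

CRR parameters: u = e^(σ√Δt) = e^(0.2·√1) = 1.2214, d = 1/u = 0.8187
Per-period rate: rΔt = 0.09·1 = 0.09, so R = e^0.09 = 1.0942
Risk-neutral probability p = (e^0.09 − 0.8187)/(1.2214 − 0.8187) = 0.2754/0.4027 = 0.6840
Terminal stock prices: S_u = 67.18, S_d = 45.03
Terminal payoffs (S − K): max(12.18, 0) = 12.18, max(-9.97, 0) = 0
Node 0 (S = 55): V_0 = e^(−0.09)·[0.6840·12.1772 + 0.3160·0.0000] = 7.6127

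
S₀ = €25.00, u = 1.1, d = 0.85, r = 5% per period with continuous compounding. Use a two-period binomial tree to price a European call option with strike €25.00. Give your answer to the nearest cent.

Risk-neutral probability p = (e^0.05 − 0.85)/(1.1 − 0.85) = 0.2013/0.2500 = 0.8051
Terminal stock prices: S_uu = 30.25, S_ud = 23.38, S_dd = 18.06
Terminal payoffs (S − K): max(5.25, 0) = 5.25, max(-1.625, 0) = 0, max(-6.938, 0) = 0
Node u (S = 27.5): V_u = e^(−0.05)·[0.8051·5.2500 + 0.1949·0.0000] = 4.0206
Node d (S = 21.25): V_d = e^(−0.05)·[0.8051·0.0000 + 0.1949·0.0000] = 0.0000
Node 0 (S = 25): V_0 = e^(−0.05)·[0.8051·4.0206 + 0.1949·0.0000] = 3.0790

€3.08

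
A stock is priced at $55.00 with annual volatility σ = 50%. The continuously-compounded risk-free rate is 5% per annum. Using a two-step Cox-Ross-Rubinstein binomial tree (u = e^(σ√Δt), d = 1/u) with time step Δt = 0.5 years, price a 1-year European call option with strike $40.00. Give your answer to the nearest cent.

CRR parameters: u = e^(σ√Δt) = e^(0.5·√0.5) = 1.4241, d = 1/u = 0.7022
Per-period rate: rΔt = 0.05·0.5 = 0.025, so R = e^0.025 = 1.0253
Risk-neutral probability p = (e^0.025 − 0.7022)/(1.4241 − 0.7022) = 0.3231/0.7219 = 0.4476
Terminal stock prices: S_uu = 111.5, S_ud = 55, S_dd = 27.12
Terminal payoffs (S − K): max(71.55, 0) = 71.55, max(15, 0) = 15, max(-12.88, 0) = 0
Node u (S = 78.33): V_u = e^(−0.025)·[0.4476·71.5463 + 0.5524·15.0000] = 39.3141
Node d (S = 38.62): V_d = e^(−0.025)·[0.4476·15.0000 + 0.5524·0.0000] = 6.5480
Node 0 (S = 55): V_0 = e^(−0.025)·[0.4476·39.3141 + 0.5524·6.5480] = 20.6900

$20.69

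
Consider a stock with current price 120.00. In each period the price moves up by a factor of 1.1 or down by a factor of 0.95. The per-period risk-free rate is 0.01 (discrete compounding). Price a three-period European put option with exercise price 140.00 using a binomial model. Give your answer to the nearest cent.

Risk-neutral probability p = (1 + 0.01 − 0.95)/(1.1 − 0.95) = 0.0600/0.1500 = 0.4000
Terminal stock prices: S_uuu = 159.7, S_uud = 137.9, S_udd = 119.1, S_ddd = 102.9
Terminal payoffs (K − S): max(-19.72, 0) = 0, max(2.06, 0) = 2.06, max(20.87, 0) = 20.87, max(37.12, 0) = 37.12
Node uu (S = 145.2): V_uu = 1/1.01·[0.4000·0.0000 + 0.6000·2.0600] = 1.2238
Node ud (S = 125.4): V_ud = 1/1.01·[0.4000·2.0600 + 0.6000·20.8700] = 13.2139
Node dd (S = 108.3): V_dd = 1/1.01·[0.4000·20.8700 + 0.6000·37.1150] = 30.3139
Node u (S = 132): V_u = 1/1.01·[0.4000·1.2238 + 0.6000·13.2139] = 8.3345
Node d (S = 114): V_d = 1/1.01·[0.4000·13.2139 + 0.6000·30.3139] = 23.2414
Node 0 (S = 120): V_0 = 1/1.01·[0.4000·8.3345 + 0.6000·23.2414] = 17.1076

17.11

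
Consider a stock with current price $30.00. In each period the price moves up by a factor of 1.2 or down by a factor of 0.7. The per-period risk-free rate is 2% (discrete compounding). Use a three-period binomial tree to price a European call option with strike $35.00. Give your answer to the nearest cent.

$4.16

Risk-neutral probability p = (1 + 0.02 − 0.7)/(1.2 − 0.7) = 0.3200/0.5000 = 0.6400
Terminal stock prices: S_uuu = 51.84, S_uud = 30.24, S_udd = 17.64, S_ddd = 10.29
Terminal payoffs (S − K): max(16.84, 0) = 16.84, max(-4.76, 0) = 0, max(-17.36, 0) = 0, max(-24.71, 0) = 0
Node uu (S = 43.2): V_uu = 1/1.02·[0.6400·16.8400 + 0.3600·0.0000] = 10.5663
Node ud (S = 25.2): V_ud = 1/1.02·[0.6400·0.0000 + 0.3600·0.0000] = 0.0000
Node dd (S = 14.7): V_dd = 1/1.02·[0.6400·0.0000 + 0.3600·0.0000] = 0.0000
Node u (S = 36): V_u = 1/1.02·[0.6400·10.5663 + 0.3600·0.0000] = 6.6298
Node d (S = 21): V_d = 1/1.02·[0.6400·0.0000 + 0.3600·0.0000] = 0.0000
Node 0 (S = 30): V_0 = 1/1.02·[0.6400·6.6298 + 0.3600·0.0000] = 4.1599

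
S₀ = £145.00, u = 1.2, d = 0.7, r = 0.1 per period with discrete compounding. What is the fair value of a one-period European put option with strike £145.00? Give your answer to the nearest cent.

Risk-neutral probability p = (1 + 0.1 − 0.7)/(1.2 − 0.7) = 0.4000/0.5000 = 0.8000
Terminal stock prices: S_u = 174, S_d = 101.5
Terminal payoffs (K − S): max(-29, 0) = 0, max(43.5, 0) = 43.5
Node 0 (S = 145): V_0 = 1/1.1·[0.8000·0.0000 + 0.2000·43.5000] = 7.9091

£7.91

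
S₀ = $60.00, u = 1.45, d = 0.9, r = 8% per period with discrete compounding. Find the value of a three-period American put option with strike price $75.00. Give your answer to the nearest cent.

$15.00

Risk-neutral probability p = (1 + 0.08 − 0.9)/(1.45 − 0.9) = 0.1800/0.5500 = 0.3273
Terminal stock prices: S_uuu = 182.9, S_uud = 113.5, S_udd = 70.47, S_ddd = 43.74
Terminal payoffs (K − S): max(-107.9, 0) = 0, max(-38.54, 0) = 0, max(4.53, 0) = 4.53, max(31.26, 0) = 31.26
Node uu (S = 126.2): continuation = 1/1.08·[0.3273·0.0000 + 0.6727·0.0000] = 0.0000; exercise value = 0.0000 ≤ continuation, so V_uu = 0.0000
Node ud (S = 78.3): continuation = 1/1.08·[0.3273·0.0000 + 0.6727·4.5300] = 2.8217; exercise value = 0.0000 ≤ continuation, so V_ud = 2.8217
Node dd (S = 48.6): continuation = 1/1.08·[0.3273·4.5300 + 0.6727·31.2600] = 20.8444; exercise value = 26.4000 > continuation, so V_dd = 26.4000 (exercise)
Node u (S = 87): continuation = 1/1.08·[0.3273·0.0000 + 0.6727·2.8217] = 1.7576; exercise value = 0.0000 ≤ continuation, so V_u = 1.7576
Node d (S = 54): continuation = 1/1.08·[0.3273·2.8217 + 0.6727·26.4000] = 17.2995; exercise value = 21.0000 > continuation, so V_d = 21.0000 (exercise)
Node 0 (S = 60): continuation = 1/1.08·[0.3273·1.7576 + 0.6727·21.0000] = 13.6134; exercise value = 15.0000 > continuation, so V_0 = 15.0000 (exercise)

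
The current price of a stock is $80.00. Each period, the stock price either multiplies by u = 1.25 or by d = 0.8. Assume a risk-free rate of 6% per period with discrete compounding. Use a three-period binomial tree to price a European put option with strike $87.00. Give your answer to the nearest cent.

$8.88

Risk-neutral probability p = (1 + 0.06 − 0.8)/(1.25 − 0.8) = 0.2600/0.4500 = 0.5778
Terminal stock prices: S_uuu = 156.2, S_uud = 100, S_udd = 64, S_ddd = 40.96
Terminal payoffs (K − S): max(-69.25, 0) = 0, max(-13, 0) = 0, max(23, 0) = 23, max(46.04, 0) = 46.04
Node uu (S = 125): V_uu = 1/1.06·[0.5778·0.0000 + 0.4222·0.0000] = 0.0000
Node ud (S = 80): V_ud = 1/1.06·[0.5778·0.0000 + 0.4222·23.0000] = 9.1614
Node dd (S = 51.2): V_dd = 1/1.06·[0.5778·23.0000 + 0.4222·46.0400] = 30.8755
Node u (S = 100): V_u = 1/1.06·[0.5778·0.0000 + 0.4222·9.1614] = 3.6492
Node d (S = 64): V_d = 1/1.06·[0.5778·9.1614 + 0.4222·30.8755] = 17.2921
Node 0 (S = 80): V_0 = 1/1.06·[0.5778·3.6492 + 0.4222·17.2921] = 8.8769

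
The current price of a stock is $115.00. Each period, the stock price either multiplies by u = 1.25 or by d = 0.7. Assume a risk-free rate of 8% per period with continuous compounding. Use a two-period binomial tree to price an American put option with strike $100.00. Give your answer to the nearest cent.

Risk-neutral probability p = (e^0.08 − 0.7)/(1.25 − 0.7) = 0.3833/0.5500 = 0.6969
Terminal stock prices: S_uu = 179.7, S_ud = 100.6, S_dd = 56.35
Terminal payoffs (K − S): max(-79.69, 0) = 0, max(-0.625, 0) = 0, max(43.65, 0) = 43.65
Node u (S = 143.8): continuation = e^(−0.08)·[0.6969·0.0000 + 0.3031·0.0000] = 0.0000; exercise value = 0.0000 ≤ continuation, so V_u = 0.0000
Node d (S = 80.5): continuation = e^(−0.08)·[0.6969·0.0000 + 0.3031·43.6500] = 12.2137; exercise value = 19.5000 > continuation, so V_d = 19.5000 (exercise)
Node 0 (S = 115): continuation = e^(−0.08)·[0.6969·0.0000 + 0.3031·19.5000] = 5.4563; exercise value = 0.0000 ≤ continuation, so V_0 = 5.4563

$5.46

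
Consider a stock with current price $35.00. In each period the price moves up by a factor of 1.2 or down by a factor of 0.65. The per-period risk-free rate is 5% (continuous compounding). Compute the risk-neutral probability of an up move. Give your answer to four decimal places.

p = 0.7296

Risk-neutral probability p = (e^0.05 − 0.65)/(1.2 − 0.65) = 0.4013/0.5500 = 0.7296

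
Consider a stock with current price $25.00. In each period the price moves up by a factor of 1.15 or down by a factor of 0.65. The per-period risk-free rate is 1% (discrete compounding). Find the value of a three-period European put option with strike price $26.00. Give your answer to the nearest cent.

Risk-neutral probability p = (1 + 0.01 − 0.65)/(1.15 − 0.65) = 0.3600/0.5000 = 0.7200
Terminal stock prices: S_uuu = 38.02, S_uud = 21.49, S_udd = 12.15, S_ddd = 6.866
Terminal payoffs (K − S): max(-12.02, 0) = 0, max(4.509, 0) = 4.509, max(13.85, 0) = 13.85, max(19.13, 0) = 19.13
Node uu (S = 33.06): V_uu = 1/1.01·[0.7200·0.0000 + 0.2800·4.5094] = 1.2501
Node ud (S = 18.69): V_ud = 1/1.01·[0.7200·4.5094 + 0.2800·13.8531] = 7.0551
Node dd (S = 10.56): V_dd = 1/1.01·[0.7200·13.8531 + 0.2800·19.1344] = 15.1801
Node u (S = 28.75): V_u = 1/1.01·[0.7200·1.2501 + 0.2800·7.0551] = 2.8470
Node d (S = 16.25): V_d = 1/1.01·[0.7200·7.0551 + 0.2800·15.1801] = 9.2377
Node 0 (S = 25): V_0 = 1/1.01·[0.7200·2.8470 + 0.2800·9.2377] = 4.5905

$4.59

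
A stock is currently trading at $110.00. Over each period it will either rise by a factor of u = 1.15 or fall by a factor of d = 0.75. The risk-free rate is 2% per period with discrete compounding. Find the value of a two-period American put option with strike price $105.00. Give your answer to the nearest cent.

Risk-neutral probability p = (1 + 0.02 − 0.75)/(1.15 − 0.75) = 0.2700/0.4000 = 0.6750
Terminal stock prices: S_uu = 145.5, S_ud = 94.87, S_dd = 61.88
Terminal payoffs (K − S): max(-40.47, 0) = 0, max(10.13, 0) = 10.13, max(43.12, 0) = 43.12
Node u (S = 126.5): continuation = 1/1.02·[0.6750·0.0000 + 0.3250·10.1250] = 3.2261; exercise value = 0.0000 ≤ continuation, so V_u = 3.2261
Node d (S = 82.5): continuation = 1/1.02·[0.6750·10.1250 + 0.3250·43.1250] = 20.4412; exercise value = 22.5000 > continuation, so V_d = 22.5000 (exercise)
Node 0 (S = 110): continuation = 1/1.02·[0.6750·3.2261 + 0.3250·22.5000] = 9.3040; exercise value = 0.0000 ≤ continuation, so V_0 = 9.3040

$9.30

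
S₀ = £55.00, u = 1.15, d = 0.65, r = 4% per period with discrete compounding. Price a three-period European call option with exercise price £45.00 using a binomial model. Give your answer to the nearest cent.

Risk-neutral probability p = (1 + 0.04 − 0.65)/(1.15 − 0.65) = 0.3900/0.5000 = 0.7800
Terminal stock prices: S_uuu = 83.65, S_uud = 47.28, S_udd = 26.72, S_ddd = 15.1
Terminal payoffs (S − K): max(38.65, 0) = 38.65, max(2.279, 0) = 2.279, max(-18.28, 0) = 0, max(-29.9, 0) = 0
Node uu (S = 72.74): V_uu = 1/1.04·[0.7800·38.6481 + 0.2200·2.2794] = 29.4683
Node ud (S = 41.11): V_ud = 1/1.04·[0.7800·2.2794 + 0.2200·0.0000] = 1.7095
Node dd (S = 23.24): V_dd = 1/1.04·[0.7800·0.0000 + 0.2200·0.0000] = 0.0000
Node u (S = 63.25): V_u = 1/1.04·[0.7800·29.4683 + 0.2200·1.7095] = 22.4628
Node d (S = 35.75): V_d = 1/1.04·[0.7800·1.7095 + 0.2200·0.0000] = 1.2821
Node 0 (S = 55): V_0 = 1/1.04·[0.7800·22.4628 + 0.2200·1.2821] = 17.1183

£17.12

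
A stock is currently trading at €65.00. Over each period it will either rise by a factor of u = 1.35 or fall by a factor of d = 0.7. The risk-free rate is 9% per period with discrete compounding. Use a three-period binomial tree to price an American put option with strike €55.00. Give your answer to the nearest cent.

Risk-neutral probability p = (1 + 0.09 − 0.7)/(1.35 − 0.7) = 0.3900/0.6500 = 0.6000
Terminal stock prices: S_uuu = 159.9, S_uud = 82.92, S_udd = 43, S_ddd = 22.29
Terminal payoffs (K − S): max(-104.9, 0) = 0, max(-27.92, 0) = 0, max(12, 0) = 12, max(32.71, 0) = 32.71
Node uu (S = 118.5): continuation = 1/1.09·[0.6000·0.0000 + 0.4000·0.0000] = 0.0000; exercise value = 0.0000 ≤ continuation, so V_uu = 0.0000
Node ud (S = 61.42): continuation = 1/1.09·[0.6000·0.0000 + 0.4000·12.0025] = 4.4046; exercise value = 0.0000 ≤ continuation, so V_ud = 4.4046
Node dd (S = 31.85): continuation = 1/1.09·[0.6000·12.0025 + 0.4000·32.7050] = 18.6087; exercise value = 23.1500 > continuation, so V_dd = 23.1500 (exercise)
Node u (S = 87.75): continuation = 1/1.09·[0.6000·0.0000 + 0.4000·4.4046] = 1.6164; exercise value = 0.0000 ≤ continuation, so V_u = 1.6164
Node d (S = 45.5): continuation = 1/1.09·[0.6000·4.4046 + 0.4000·23.1500] = 10.9200; exercise value = 9.5000 ≤ continuation, so V_d = 10.9200
Node 0 (S = 65): continuation = 1/1.09·[0.6000·1.6164 + 0.4000·10.9200] = 4.8971; exercise value = 0.0000 ≤ continuation, so V_0 = 4.8971

€4.90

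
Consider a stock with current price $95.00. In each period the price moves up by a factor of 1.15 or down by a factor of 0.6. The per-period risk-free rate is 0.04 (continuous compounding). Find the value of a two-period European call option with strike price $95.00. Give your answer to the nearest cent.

$18.17

Risk-neutral probability p = (e^0.04 − 0.6)/(1.15 − 0.6) = 0.4408/0.5500 = 0.8015
Terminal stock prices: S_uu = 125.6, S_ud = 65.55, S_dd = 34.2
Terminal payoffs (S − K): max(30.64, 0) = 30.64, max(-29.45, 0) = 0, max(-60.8, 0) = 0
Node u (S = 109.2): V_u = e^(−0.04)·[0.8015·30.6375 + 0.1985·0.0000] = 23.5923
Node d (S = 57): V_d = e^(−0.04)·[0.8015·0.0000 + 0.1985·0.0000] = 0.0000
Node 0 (S = 95): V_0 = e^(−0.04)·[0.8015·23.5923 + 0.1985·0.0000] = 18.1672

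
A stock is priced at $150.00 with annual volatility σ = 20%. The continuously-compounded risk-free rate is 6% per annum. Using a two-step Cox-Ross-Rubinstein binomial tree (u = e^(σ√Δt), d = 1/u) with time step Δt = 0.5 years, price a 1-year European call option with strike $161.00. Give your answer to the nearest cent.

CRR parameters: u = e^(σ√Δt) = e^(0.2·√0.5) = 1.1519, d = 1/u = 0.8681
Per-period rate: rΔt = 0.06·0.5 = 0.03, so R = e^0.03 = 1.0305
Risk-neutral probability p = (e^0.03 − 0.8681)/(1.1519 − 0.8681) = 0.1623/0.2838 = 0.5720
Terminal stock prices: S_uu = 199, S_ud = 150, S_dd = 113
Terminal payoffs (S − K): max(38.03, 0) = 38.03, max(-11, 0) = 0, max(-47.95, 0) = 0
Node u (S = 172.8): V_u = e^(−0.03)·[0.5720·38.0345 + 0.4280·0.0000] = 21.1134
Node d (S = 130.2): V_d = e^(−0.03)·[0.5720·0.0000 + 0.4280·0.0000] = 0.0000
Node 0 (S = 150): V_0 = e^(−0.03)·[0.5720·21.1134 + 0.4280·0.0000] = 11.7203

$11.72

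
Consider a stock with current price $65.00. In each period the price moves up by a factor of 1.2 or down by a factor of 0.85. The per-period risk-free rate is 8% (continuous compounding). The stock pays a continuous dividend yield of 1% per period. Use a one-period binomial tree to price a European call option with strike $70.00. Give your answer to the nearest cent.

Per-period risk-free factor R = e^0.08 = 1.0833; dividend-adjusted growth = e^(0.08−0.01) = 1.0725.
Risk-neutral probability p = (1.0725 − 0.85)/(1.2 − 0.85) = 0.2225/0.3500 = 0.6357
Terminal stock prices: S_u = 78, S_d = 55.25
Terminal payoffs (S − K): max(8, 0) = 8, max(-14.75, 0) = 0
Node 0 (S = 65): V_0 = e^(−0.08)·[0.6357·8.0000 + 0.3643·0.0000] = 4.6949

$4.69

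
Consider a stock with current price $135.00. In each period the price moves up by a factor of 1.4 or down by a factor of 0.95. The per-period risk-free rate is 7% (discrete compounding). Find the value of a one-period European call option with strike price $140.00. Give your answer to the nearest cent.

$12.21

Risk-neutral probability p = (1 + 0.07 − 0.95)/(1.4 − 0.95) = 0.1200/0.4500 = 0.2667
Terminal stock prices: S_u = 189, S_d = 128.2
Terminal payoffs (S − K): max(49, 0) = 49, max(-11.75, 0) = 0
Node 0 (S = 135): V_0 = 1/1.07·[0.2667·49.0000 + 0.7333·0.0000] = 12.2118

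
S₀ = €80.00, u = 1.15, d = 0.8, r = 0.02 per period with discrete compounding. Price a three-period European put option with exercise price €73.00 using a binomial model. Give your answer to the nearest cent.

Risk-neutral probability p = (1 + 0.02 − 0.8)/(1.15 − 0.8) = 0.2200/0.3500 = 0.6286
Terminal stock prices: S_uuu = 121.7, S_uud = 84.64, S_udd = 58.88, S_ddd = 40.96
Terminal payoffs (K − S): max(-48.67, 0) = 0, max(-11.64, 0) = 0, max(14.12, 0) = 14.12, max(32.04, 0) = 32.04
Node uu (S = 105.8): V_uu = 1/1.02·[0.6286·0.0000 + 0.3714·0.0000] = 0.0000
Node ud (S = 73.6): V_ud = 1/1.02·[0.6286·0.0000 + 0.3714·14.1200] = 5.1417
Node dd (S = 51.2): V_dd = 1/1.02·[0.6286·14.1200 + 0.3714·32.0400] = 20.3686
Node u (S = 92): V_u = 1/1.02·[0.6286·0.0000 + 0.3714·5.1417] = 1.8723
Node d (S = 64): V_d = 1/1.02·[0.6286·5.1417 + 0.3714·20.3686] = 10.5857
Node 0 (S = 80): V_0 = 1/1.02·[0.6286·1.8723 + 0.3714·10.5857] = 5.0086

€5.01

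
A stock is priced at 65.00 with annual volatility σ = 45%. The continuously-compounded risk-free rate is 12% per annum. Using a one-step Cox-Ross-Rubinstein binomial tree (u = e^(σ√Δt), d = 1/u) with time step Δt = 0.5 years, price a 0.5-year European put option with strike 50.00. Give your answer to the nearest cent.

CRR parameters: u = e^(σ√Δt) = e^(0.45·√0.5) = 1.3746, d = 1/u = 0.7275
Per-period rate: rΔt = 0.12·0.5 = 0.06, so R = e^0.06 = 1.0618
Risk-neutral probability p = (e^0.06 − 0.7275)/(1.3746 − 0.7275) = 0.3344/0.6472 = 0.5167
Terminal stock prices: S_u = 89.35, S_d = 47.28
Terminal payoffs (K − S): max(-39.35, 0) = 0, max(2.715, 0) = 2.715
Node 0 (S = 65): V_0 = e^(−0.06)·[0.5167·0.0000 + 0.4833·2.7152] = 1.2359

1.24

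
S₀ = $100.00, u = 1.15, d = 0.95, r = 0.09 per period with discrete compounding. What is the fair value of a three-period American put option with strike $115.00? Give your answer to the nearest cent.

Risk-neutral probability p = (1 + 0.09 − 0.95)/(1.15 − 0.95) = 0.1400/0.2000 = 0.7000
Terminal stock prices: S_uuu = 152.1, S_uud = 125.6, S_udd = 103.8, S_ddd = 85.74
Terminal payoffs (K − S): max(-37.09, 0) = 0, max(-10.64, 0) = 0, max(11.21, 0) = 11.21, max(29.26, 0) = 29.26
Node uu (S = 132.2): continuation = 1/1.09·[0.7000·0.0000 + 0.3000·0.0000] = 0.0000; exercise value = 0.0000 ≤ continuation, so V_uu = 0.0000
Node ud (S = 109.2): continuation = 1/1.09·[0.7000·0.0000 + 0.3000·11.2125] = 3.0860; exercise value = 5.7500 > continuation, so V_ud = 5.7500 (exercise)
Node dd (S = 90.25): continuation = 1/1.09·[0.7000·11.2125 + 0.3000·29.2625] = 15.2546; exercise value = 24.7500 > continuation, so V_dd = 24.7500 (exercise)
Node u (S = 115): continuation = 1/1.09·[0.7000·0.0000 + 0.3000·5.7500] = 1.5826; exercise value = 0.0000 ≤ continuation, so V_u = 1.5826
Node d (S = 95): continuation = 1/1.09·[0.7000·5.7500 + 0.3000·24.7500] = 10.5046; exercise value = 20.0000 > continuation, so V_d = 20.0000 (exercise)
Node 0 (S = 100): continuation = 1/1.09·[0.7000·1.5826 + 0.3000·20.0000] = 6.5209; exercise value = 15.0000 > continuation, so V_0 = 15.0000 (exercise)

$15.00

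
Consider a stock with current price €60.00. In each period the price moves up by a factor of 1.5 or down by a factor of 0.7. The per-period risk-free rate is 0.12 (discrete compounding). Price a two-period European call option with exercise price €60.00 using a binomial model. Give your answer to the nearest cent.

Risk-neutral probability p = (1 + 0.12 − 0.7)/(1.5 − 0.7) = 0.4200/0.8000 = 0.5250
Terminal stock prices: S_uu = 135, S_ud = 63, S_dd = 29.4
Terminal payoffs (S − K): max(75, 0) = 75, max(3, 0) = 3, max(-30.6, 0) = 0
Node u (S = 90): V_u = 1/1.12·[0.5250·75.0000 + 0.4750·3.0000] = 36.4286
Node d (S = 42): V_d = 1/1.12·[0.5250·3.0000 + 0.4750·0.0000] = 1.4062
Node 0 (S = 60): V_0 = 1/1.12·[0.5250·36.4286 + 0.4750·1.4062] = 17.6723

€17.67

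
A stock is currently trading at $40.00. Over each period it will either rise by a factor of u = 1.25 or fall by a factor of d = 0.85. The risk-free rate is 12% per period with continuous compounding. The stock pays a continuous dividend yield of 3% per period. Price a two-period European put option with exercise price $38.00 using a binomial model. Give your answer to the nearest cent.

Per-period risk-free factor R = e^0.12 = 1.1275; dividend-adjusted growth = e^(0.12−0.03) = 1.0942.
Risk-neutral probability p = (1.0942 − 0.85)/(1.25 − 0.85) = 0.2442/0.4000 = 0.6104
Terminal stock prices: S_uu = 62.5, S_ud = 42.5, S_dd = 28.9
Terminal payoffs (K − S): max(-24.5, 0) = 0, max(-4.5, 0) = 0, max(9.1, 0) = 9.1
Node u (S = 50): V_u = e^(−0.12)·[0.6104·0.0000 + 0.3896·0.0000] = 0.0000
Node d (S = 34): V_d = e^(−0.12)·[0.6104·0.0000 + 0.3896·9.1000] = 3.1442
Node 0 (S = 40): V_0 = e^(−0.12)·[0.6104·0.0000 + 0.3896·3.1442] = 1.0863

$1.09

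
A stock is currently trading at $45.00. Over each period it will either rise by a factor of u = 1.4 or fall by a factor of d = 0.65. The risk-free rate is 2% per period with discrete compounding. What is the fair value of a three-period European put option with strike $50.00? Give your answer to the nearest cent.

Risk-neutral probability p = (1 + 0.02 − 0.65)/(1.4 − 0.65) = 0.3700/0.7500 = 0.4933
Terminal stock prices: S_uuu = 123.5, S_uud = 57.33, S_udd = 26.62, S_ddd = 12.36
Terminal payoffs (K − S): max(-73.48, 0) = 0, max(-7.33, 0) = 0, max(23.38, 0) = 23.38, max(37.64, 0) = 37.64
Node uu (S = 88.2): V_uu = 1/1.02·[0.4933·0.0000 + 0.5067·0.0000] = 0.0000
Node ud (S = 40.95): V_ud = 1/1.02·[0.4933·0.0000 + 0.5067·23.3825] = 11.6148
Node dd (S = 19.01): V_dd = 1/1.02·[0.4933·23.3825 + 0.5067·37.6419] = 30.0071
Node u (S = 63): V_u = 1/1.02·[0.4933·0.0000 + 0.5067·11.6148] = 5.7695
Node d (S = 29.25): V_d = 1/1.02·[0.4933·11.6148 + 0.5067·30.0071] = 20.5231
Node 0 (S = 45): V_0 = 1/1.02·[0.4933·5.7695 + 0.5067·20.5231] = 12.9850

$12.98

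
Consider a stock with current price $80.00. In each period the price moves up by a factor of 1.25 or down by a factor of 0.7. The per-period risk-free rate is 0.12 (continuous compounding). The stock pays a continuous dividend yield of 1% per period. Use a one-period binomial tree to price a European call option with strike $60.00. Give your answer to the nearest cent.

$26.85

Per-period risk-free factor R = e^0.12 = 1.1275; dividend-adjusted growth = e^(0.12−0.01) = 1.1163.
Risk-neutral probability p = (1.1163 − 0.7)/(1.25 − 0.7) = 0.4163/0.5500 = 0.7569
Terminal stock prices: S_u = 100, S_d = 56
Terminal payoffs (S − K): max(40, 0) = 40, max(-4, 0) = 0
Node 0 (S = 80): V_0 = e^(−0.12)·[0.7569·40.0000 + 0.2431·0.0000] = 26.8513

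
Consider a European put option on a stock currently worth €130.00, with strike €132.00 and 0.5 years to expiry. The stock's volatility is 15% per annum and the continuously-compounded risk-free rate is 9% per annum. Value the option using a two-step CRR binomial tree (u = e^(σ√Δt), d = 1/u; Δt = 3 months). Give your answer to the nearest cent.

CRR parameters: u = e^(σ√Δt) = e^(0.15·√0.25) = 1.0779, d = 1/u = 0.9277
Per-period rate: rΔt = 0.09·0.25 = 0.0225, so R = e^0.0225 = 1.0228
Risk-neutral probability p = (e^0.0225 − 0.9277)/(1.0779 − 0.9277) = 0.0950/0.1501 = 0.6328
Terminal stock prices: S_uu = 151, S_ud = 130, S_dd = 111.9
Terminal payoffs (K − S): max(-19.04, 0) = 0, max(2, 0) = 2, max(20.11, 0) = 20.11
Node u (S = 140.1): V_u = e^(−0.0225)·[0.6328·0.0000 + 0.3672·2.0000] = 0.7180
Node d (S = 120.6): V_d = e^(−0.0225)·[0.6328·2.0000 + 0.3672·20.1080] = 8.4565
Node 0 (S = 130): V_0 = e^(−0.0225)·[0.6328·0.7180 + 0.3672·8.4565] = 3.4803

€3.48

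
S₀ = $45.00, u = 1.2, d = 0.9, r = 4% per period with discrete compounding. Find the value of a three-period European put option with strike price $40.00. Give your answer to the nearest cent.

$0.97

Risk-neutral probability p = (1 + 0.04 − 0.9)/(1.2 − 0.9) = 0.1400/0.3000 = 0.4667
Terminal stock prices: S_uuu = 77.76, S_uud = 58.32, S_udd = 43.74, S_ddd = 32.81
Terminal payoffs (K − S): max(-37.76, 0) = 0, max(-18.32, 0) = 0, max(-3.74, 0) = 0, max(7.195, 0) = 7.195
Node uu (S = 64.8): V_uu = 1/1.04·[0.4667·0.0000 + 0.5333·0.0000] = 0.0000
Node ud (S = 48.6): V_ud = 1/1.04·[0.4667·0.0000 + 0.5333·0.0000] = 0.0000
Node dd (S = 36.45): V_dd = 1/1.04·[0.4667·0.0000 + 0.5333·7.1950] = 3.6897
Node u (S = 54): V_u = 1/1.04·[0.4667·0.0000 + 0.5333·0.0000] = 0.0000
Node d (S = 40.5): V_d = 1/1.04·[0.4667·0.0000 + 0.5333·3.6897] = 1.8922
Node 0 (S = 45): V_0 = 1/1.04·[0.4667·0.0000 + 0.5333·1.8922] = 0.9703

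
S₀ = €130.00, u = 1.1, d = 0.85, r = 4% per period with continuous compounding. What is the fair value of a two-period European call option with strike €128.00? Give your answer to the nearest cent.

Risk-neutral probability p = (e^0.04 − 0.85)/(1.1 − 0.85) = 0.1908/0.2500 = 0.7632
Terminal stock prices: S_uu = 157.3, S_ud = 121.5, S_dd = 93.92
Terminal payoffs (S − K): max(29.3, 0) = 29.3, max(-6.45, 0) = 0, max(-34.08, 0) = 0
Node u (S = 143): V_u = e^(−0.04)·[0.7632·29.3000 + 0.2368·0.0000] = 21.4862
Node d (S = 110.5): V_d = e^(−0.04)·[0.7632·0.0000 + 0.2368·0.0000] = 0.0000
Node 0 (S = 130): V_0 = e^(−0.04)·[0.7632·21.4862 + 0.2368·0.0000] = 15.7561

€15.76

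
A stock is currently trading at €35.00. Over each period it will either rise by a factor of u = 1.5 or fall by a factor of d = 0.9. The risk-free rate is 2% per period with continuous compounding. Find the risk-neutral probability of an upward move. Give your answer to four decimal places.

Risk-neutral probability p = (e^0.02 − 0.9)/(1.5 − 0.9) = 0.1202/0.6000 = 0.2003

p = 0.2003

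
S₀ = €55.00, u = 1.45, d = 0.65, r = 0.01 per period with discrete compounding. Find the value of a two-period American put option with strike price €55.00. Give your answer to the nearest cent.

Risk-neutral probability p = (1 + 0.01 − 0.65)/(1.45 − 0.65) = 0.3600/0.8000 = 0.4500
Terminal stock prices: S_uu = 115.6, S_ud = 51.84, S_dd = 23.24
Terminal payoffs (K − S): max(-60.64, 0) = 0, max(3.163, 0) = 3.163, max(31.76, 0) = 31.76
Node u (S = 79.75): continuation = 1/1.01·[0.4500·0.0000 + 0.5500·3.1625] = 1.7222; exercise value = 0.0000 ≤ continuation, so V_u = 1.7222
Node d (S = 35.75): continuation = 1/1.01·[0.4500·3.1625 + 0.5500·31.7625] = 18.7054; exercise value = 19.2500 > continuation, so V_d = 19.2500 (exercise)
Node 0 (S = 55): continuation = 1/1.01·[0.4500·1.7222 + 0.5500·19.2500] = 11.2500; exercise value = 0.0000 ≤ continuation, so V_0 = 11.2500

€11.25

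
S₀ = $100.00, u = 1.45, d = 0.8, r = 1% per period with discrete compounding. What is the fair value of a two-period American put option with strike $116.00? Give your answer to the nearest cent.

$24.13

Risk-neutral probability p = (1 + 0.01 − 0.8)/(1.45 − 0.8) = 0.2100/0.6500 = 0.3231
Terminal stock prices: S_uu = 210.2, S_ud = 116, S_dd = 64
Terminal payoffs (K − S): max(-94.25, 0) = 0, max(0, 0) = 0, max(52, 0) = 52
Node u (S = 145): continuation = 1/1.01·[0.3231·0.0000 + 0.6769·0.0000] = 0.0000; exercise value = 0.0000 ≤ continuation, so V_u = 0.0000
Node d (S = 80): continuation = 1/1.01·[0.3231·0.0000 + 0.6769·52.0000] = 34.8515; exercise value = 36.0000 > continuation, so V_d = 36.0000 (exercise)
Node 0 (S = 100): continuation = 1/1.01·[0.3231·0.0000 + 0.6769·36.0000] = 24.1280; exercise value = 16.0000 ≤ continuation, so V_0 = 24.1280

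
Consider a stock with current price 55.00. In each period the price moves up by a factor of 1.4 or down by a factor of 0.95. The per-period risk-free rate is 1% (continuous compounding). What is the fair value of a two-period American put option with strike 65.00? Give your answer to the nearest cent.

11.31

Risk-neutral probability p = (e^0.01 − 0.95)/(1.4 − 0.95) = 0.0601/0.4500 = 0.1334
Terminal stock prices: S_uu = 107.8, S_ud = 73.15, S_dd = 49.64
Terminal payoffs (K − S): max(-42.8, 0) = 0, max(-8.15, 0) = 0, max(15.36, 0) = 15.36
Node u (S = 77): continuation = e^(−0.01)·[0.1334·0.0000 + 0.8666·0.0000] = 0.0000; exercise value = 0.0000 ≤ continuation, so V_u = 0.0000
Node d (S = 52.25): continuation = e^(−0.01)·[0.1334·0.0000 + 0.8666·15.3625] = 13.1800; exercise value = 12.7500 ≤ continuation, so V_d = 13.1800
Node 0 (S = 55): continuation = e^(−0.01)·[0.1334·0.0000 + 0.8666·13.1800] = 11.3075; exercise value = 10.0000 ≤ continuation, so V_0 = 11.3075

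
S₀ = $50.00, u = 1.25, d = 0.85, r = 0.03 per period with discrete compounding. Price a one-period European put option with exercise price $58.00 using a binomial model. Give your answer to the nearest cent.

$8.28

Risk-neutral probability p = (1 + 0.03 − 0.85)/(1.25 − 0.85) = 0.1800/0.4000 = 0.4500
Terminal stock prices: S_u = 62.5, S_d = 42.5
Terminal payoffs (K − S): max(-4.5, 0) = 0, max(15.5, 0) = 15.5
Node 0 (S = 50): V_0 = 1/1.03·[0.4500·0.0000 + 0.5500·15.5000] = 8.2767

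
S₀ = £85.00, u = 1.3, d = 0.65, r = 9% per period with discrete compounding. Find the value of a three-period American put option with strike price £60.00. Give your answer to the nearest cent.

£3.57

Risk-neutral probability p = (1 + 0.09 − 0.65)/(1.3 − 0.65) = 0.4400/0.6500 = 0.6769
Terminal stock prices: S_uuu = 186.7, S_uud = 93.37, S_udd = 46.69, S_ddd = 23.34
Terminal payoffs (K − S): max(-126.7, 0) = 0, max(-33.37, 0) = 0, max(13.31, 0) = 13.31, max(36.66, 0) = 36.66
Node uu (S = 143.7): continuation = 1/1.09·[0.6769·0.0000 + 0.3231·0.0000] = 0.0000; exercise value = 0.0000 ≤ continuation, so V_uu = 0.0000
Node ud (S = 71.83): continuation = 1/1.09·[0.6769·0.0000 + 0.3231·13.3137] = 3.9462; exercise value = 0.0000 ≤ continuation, so V_ud = 3.9462
Node dd (S = 35.91): continuation = 1/1.09·[0.6769·13.3137 + 0.3231·36.6569] = 19.1334; exercise value = 24.0875 > continuation, so V_dd = 24.0875 (exercise)
Node u (S = 110.5): continuation = 1/1.09·[0.6769·0.0000 + 0.3231·3.9462] = 1.1697; exercise value = 0.0000 ≤ continuation, so V_u = 1.1697
Node d (S = 55.25): continuation = 1/1.09·[0.6769·3.9462 + 0.3231·24.0875] = 9.5903; exercise value = 4.7500 ≤ continuation, so V_d = 9.5903
Node 0 (S = 85): continuation = 1/1.09·[0.6769·1.1697 + 0.3231·9.5903] = 3.5690; exercise value = 0.0000 ≤ continuation, so V_0 = 3.5690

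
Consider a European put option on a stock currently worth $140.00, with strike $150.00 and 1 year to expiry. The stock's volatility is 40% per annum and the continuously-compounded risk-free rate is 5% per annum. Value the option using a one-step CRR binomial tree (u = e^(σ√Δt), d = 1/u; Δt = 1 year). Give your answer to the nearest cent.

$28.65

CRR parameters: u = e^(σ√Δt) = e^(0.4·√1) = 1.4918, d = 1/u = 0.6703
Per-period rate: rΔt = 0.05·1 = 0.05, so R = e^0.05 = 1.0513
Risk-neutral probability p = (e^0.05 − 0.6703)/(1.4918 − 0.6703) = 0.3810/0.8215 = 0.4637
Terminal stock prices: S_u = 208.9, S_d = 93.84
Terminal payoffs (K − S): max(-58.86, 0) = 0, max(56.16, 0) = 56.16
Node 0 (S = 140): V_0 = e^(−0.05)·[0.4637·0.0000 + 0.5363·56.1552] = 28.6460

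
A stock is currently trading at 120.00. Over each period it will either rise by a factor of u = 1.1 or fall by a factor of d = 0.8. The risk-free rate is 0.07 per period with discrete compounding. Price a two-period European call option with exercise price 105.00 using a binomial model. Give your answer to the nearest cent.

28.54

Risk-neutral probability p = (1 + 0.07 − 0.8)/(1.1 − 0.8) = 0.2700/0.3000 = 0.9000
Terminal stock prices: S_uu = 145.2, S_ud = 105.6, S_dd = 76.8
Terminal payoffs (S − K): max(40.2, 0) = 40.2, max(0.6, 0) = 0.6, max(-28.2, 0) = 0
Node u (S = 132): V_u = 1/1.07·[0.9000·40.2000 + 0.1000·0.6000] = 33.8692
Node d (S = 96): V_d = 1/1.07·[0.9000·0.6000 + 0.1000·0.0000] = 0.5047
Node 0 (S = 120): V_0 = 1/1.07·[0.9000·33.8692 + 0.1000·0.5047] = 28.5352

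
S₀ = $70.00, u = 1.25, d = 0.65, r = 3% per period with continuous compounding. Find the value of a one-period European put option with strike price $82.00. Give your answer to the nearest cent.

Risk-neutral probability p = (e^0.03 − 0.65)/(1.25 − 0.65) = 0.3805/0.6000 = 0.6341
Terminal stock prices: S_u = 87.5, S_d = 45.5
Terminal payoffs (K − S): max(-5.5, 0) = 0, max(36.5, 0) = 36.5
Node 0 (S = 70): V_0 = e^(−0.03)·[0.6341·0.0000 + 0.3659·36.5000] = 12.9610

$12.96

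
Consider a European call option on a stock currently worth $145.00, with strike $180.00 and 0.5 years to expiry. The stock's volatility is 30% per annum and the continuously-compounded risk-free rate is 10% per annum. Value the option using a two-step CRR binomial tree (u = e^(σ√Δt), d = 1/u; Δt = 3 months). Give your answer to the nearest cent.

$4.47

CRR parameters: u = e^(σ√Δt) = e^(0.3·√0.25) = 1.1618, d = 1/u = 0.8607
Per-period rate: rΔt = 0.1·0.25 = 0.025, so R = e^0.025 = 1.0253
Risk-neutral probability p = (e^0.025 − 0.8607)/(1.1618 − 0.8607) = 0.1646/0.3011 = 0.5466
Terminal stock prices: S_uu = 195.7, S_ud = 145, S_dd = 107.4
Terminal payoffs (S − K): max(15.73, 0) = 15.73, max(-35, 0) = 0, max(-72.58, 0) = 0
Node u (S = 168.5): V_u = e^(−0.025)·[0.5466·15.7295 + 0.4534·0.0000] = 8.3861
Node d (S = 124.8): V_d = e^(−0.025)·[0.5466·0.0000 + 0.4534·0.0000] = 0.0000
Node 0 (S = 145): V_0 = e^(−0.025)·[0.5466·8.3861 + 0.4534·0.0000] = 4.4710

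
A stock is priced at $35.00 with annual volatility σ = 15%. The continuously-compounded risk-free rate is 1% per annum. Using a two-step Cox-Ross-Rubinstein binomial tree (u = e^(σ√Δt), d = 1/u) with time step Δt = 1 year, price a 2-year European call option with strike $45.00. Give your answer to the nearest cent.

$0.54

CRR parameters: u = e^(σ√Δt) = e^(0.15·√1) = 1.1618, d = 1/u = 0.8607
Per-period rate: rΔt = 0.01·1 = 0.01, so R = e^0.01 = 1.0101
Risk-neutral probability p = (e^0.01 − 0.8607)/(1.1618 − 0.8607) = 0.1493/0.3011 = 0.4959
Terminal stock prices: S_uu = 47.25, S_ud = 35, S_dd = 25.93
Terminal payoffs (S − K): max(2.245, 0) = 2.245, max(-10, 0) = 0, max(-19.07, 0) = 0
Node u (S = 40.66): V_u = e^(−0.01)·[0.4959·2.2451 + 0.5041·0.0000] = 1.1023
Node d (S = 30.12): V_d = e^(−0.01)·[0.4959·0.0000 + 0.5041·0.0000] = 0.0000
Node 0 (S = 35): V_0 = e^(−0.01)·[0.4959·1.1023 + 0.5041·0.0000] = 0.5413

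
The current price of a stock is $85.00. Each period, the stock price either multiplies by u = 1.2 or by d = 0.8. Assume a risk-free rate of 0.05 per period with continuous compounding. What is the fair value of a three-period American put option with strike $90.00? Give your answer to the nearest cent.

Risk-neutral probability p = (e^0.05 − 0.8)/(1.2 − 0.8) = 0.2513/0.4000 = 0.6282
Terminal stock prices: S_uuu = 146.9, S_uud = 97.92, S_udd = 65.28, S_ddd = 43.52
Terminal payoffs (K − S): max(-56.88, 0) = 0, max(-7.92, 0) = 0, max(24.72, 0) = 24.72, max(46.48, 0) = 46.48
Node uu (S = 122.4): continuation = e^(−0.05)·[0.6282·0.0000 + 0.3718·0.0000] = 0.0000; exercise value = 0.0000 ≤ continuation, so V_uu = 0.0000
Node ud (S = 81.6): continuation = e^(−0.05)·[0.6282·0.0000 + 0.3718·24.7200] = 8.7432; exercise value = 8.4000 ≤ continuation, so V_ud = 8.7432
Node dd (S = 54.4): continuation = e^(−0.05)·[0.6282·24.7200 + 0.3718·46.4800] = 31.2106; exercise value = 35.6000 > continuation, so V_dd = 35.6000 (exercise)
Node u (S = 102): continuation = e^(−0.05)·[0.6282·0.0000 + 0.3718·8.7432] = 3.0924; exercise value = 0.0000 ≤ continuation, so V_u = 3.0924
Node d (S = 68): continuation = e^(−0.05)·[0.6282·8.7432 + 0.3718·35.6000] = 17.8157; exercise value = 22.0000 > continuation, so V_d = 22.0000 (exercise)
Node 0 (S = 85): continuation = e^(−0.05)·[0.6282·3.0924 + 0.3718·22.0000] = 9.6290; exercise value = 5.0000 ≤ continuation, so V_0 = 9.6290

$9.63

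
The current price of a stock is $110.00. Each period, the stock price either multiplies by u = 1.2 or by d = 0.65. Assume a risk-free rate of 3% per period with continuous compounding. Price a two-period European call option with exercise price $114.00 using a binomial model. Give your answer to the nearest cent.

$20.01

Risk-neutral probability p = (e^0.03 − 0.65)/(1.2 − 0.65) = 0.3805/0.5500 = 0.6917
Terminal stock prices: S_uu = 158.4, S_ud = 85.8, S_dd = 46.48
Terminal payoffs (S − K): max(44.4, 0) = 44.4, max(-28.2, 0) = 0, max(-67.53, 0) = 0
Node u (S = 132): V_u = e^(−0.03)·[0.6917·44.4000 + 0.3083·0.0000] = 29.8053
Node d (S = 71.5): V_d = e^(−0.03)·[0.6917·0.0000 + 0.3083·0.0000] = 0.0000
Node 0 (S = 110): V_0 = e^(−0.03)·[0.6917·29.8053 + 0.3083·0.0000] = 20.0081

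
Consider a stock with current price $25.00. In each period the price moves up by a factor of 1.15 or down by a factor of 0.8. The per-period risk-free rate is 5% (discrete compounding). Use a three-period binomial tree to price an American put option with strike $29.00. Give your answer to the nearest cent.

$4.00

Risk-neutral probability p = (1 + 0.05 − 0.8)/(1.15 − 0.8) = 0.2500/0.3500 = 0.7143
Terminal stock prices: S_uuu = 38.02, S_uud = 26.45, S_udd = 18.4, S_ddd = 12.8
Terminal payoffs (K − S): max(-9.022, 0) = 0, max(2.55, 0) = 2.55, max(10.6, 0) = 10.6, max(16.2, 0) = 16.2
Node uu (S = 33.06): continuation = 1/1.05·[0.7143·0.0000 + 0.2857·2.5500] = 0.6939; exercise value = 0.0000 ≤ continuation, so V_uu = 0.6939
Node ud (S = 23): continuation = 1/1.05·[0.7143·2.5500 + 0.2857·10.6000] = 4.6190; exercise value = 6.0000 > continuation, so V_ud = 6.0000 (exercise)
Node dd (S = 16): continuation = 1/1.05·[0.7143·10.6000 + 0.2857·16.2000] = 11.6190; exercise value = 13.0000 > continuation, so V_dd = 13.0000 (exercise)
Node u (S = 28.75): continuation = 1/1.05·[0.7143·0.6939 + 0.2857·6.0000] = 2.1047; exercise value = 0.2500 ≤ continuation, so V_u = 2.1047
Node d (S = 20): continuation = 1/1.05·[0.7143·6.0000 + 0.2857·13.0000] = 7.6190; exercise value = 9.0000 > continuation, so V_d = 9.0000 (exercise)
Node 0 (S = 25): continuation = 1/1.05·[0.7143·2.1047 + 0.2857·9.0000] = 3.8807; exercise value = 4.0000 > continuation, so V_0 = 4.0000 (exercise)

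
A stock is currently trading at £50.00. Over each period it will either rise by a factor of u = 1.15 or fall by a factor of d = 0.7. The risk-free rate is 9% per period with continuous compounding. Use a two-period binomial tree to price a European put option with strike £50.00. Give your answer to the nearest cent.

Risk-neutral probability p = (e^0.09 − 0.7)/(1.15 − 0.7) = 0.3942/0.4500 = 0.8759
Terminal stock prices: S_uu = 66.12, S_ud = 40.25, S_dd = 24.5
Terminal payoffs (K − S): max(-16.12, 0) = 0, max(9.75, 0) = 9.75, max(25.5, 0) = 25.5
Node u (S = 57.5): V_u = e^(−0.09)·[0.8759·0.0000 + 0.1241·9.7500] = 1.1055
Node d (S = 35): V_d = e^(−0.09)·[0.8759·9.7500 + 0.1241·25.5000] = 10.6966
Node 0 (S = 50): V_0 = e^(−0.09)·[0.8759·1.1055 + 0.1241·10.6966] = 2.0977

£2.10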